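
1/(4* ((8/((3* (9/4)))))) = 27/128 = 0.21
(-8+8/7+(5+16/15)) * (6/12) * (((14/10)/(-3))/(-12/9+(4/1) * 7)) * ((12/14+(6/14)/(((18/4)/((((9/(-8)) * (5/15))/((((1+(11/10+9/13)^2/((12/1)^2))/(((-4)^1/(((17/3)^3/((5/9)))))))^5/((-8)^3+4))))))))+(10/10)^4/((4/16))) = 384960202025119461761355249581194602015641486001415427/11458772855951648478511689830948851308712219994372394000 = 0.03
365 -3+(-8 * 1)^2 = 426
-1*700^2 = -490000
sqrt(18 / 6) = sqrt(3) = 1.73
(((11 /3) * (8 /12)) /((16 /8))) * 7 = 8.56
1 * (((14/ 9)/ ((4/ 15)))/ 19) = 35/ 114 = 0.31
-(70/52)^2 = -1225/676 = -1.81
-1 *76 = -76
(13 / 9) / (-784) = -13 / 7056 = -0.00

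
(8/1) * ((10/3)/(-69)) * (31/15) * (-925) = 458800/621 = 738.81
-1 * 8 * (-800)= 6400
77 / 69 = 1.12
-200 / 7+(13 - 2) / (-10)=-2077 / 70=-29.67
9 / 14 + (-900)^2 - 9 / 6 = 809999.14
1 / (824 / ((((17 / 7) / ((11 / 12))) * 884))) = 22542 / 7931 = 2.84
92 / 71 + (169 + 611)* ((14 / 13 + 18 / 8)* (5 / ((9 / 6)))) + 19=615591 / 71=8670.30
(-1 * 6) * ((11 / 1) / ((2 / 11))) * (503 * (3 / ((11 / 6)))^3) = -8800488 / 11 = -800044.36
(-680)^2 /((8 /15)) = 867000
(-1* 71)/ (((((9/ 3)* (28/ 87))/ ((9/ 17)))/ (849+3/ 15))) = -39341313/ 1190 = -33059.93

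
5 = 5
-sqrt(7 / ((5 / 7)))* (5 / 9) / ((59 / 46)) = -1.36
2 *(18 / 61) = 0.59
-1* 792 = -792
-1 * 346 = -346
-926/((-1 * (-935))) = -926/935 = -0.99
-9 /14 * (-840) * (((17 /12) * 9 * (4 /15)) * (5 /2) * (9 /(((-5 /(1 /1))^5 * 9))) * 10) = -1836 /125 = -14.69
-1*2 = -2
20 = 20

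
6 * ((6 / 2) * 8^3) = 9216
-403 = -403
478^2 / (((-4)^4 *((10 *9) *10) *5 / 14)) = 399847 / 144000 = 2.78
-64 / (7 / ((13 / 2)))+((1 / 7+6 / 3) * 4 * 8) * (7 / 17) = -3712 / 119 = -31.19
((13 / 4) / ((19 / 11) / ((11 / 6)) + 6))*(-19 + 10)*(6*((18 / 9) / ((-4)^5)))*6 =42471 / 143360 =0.30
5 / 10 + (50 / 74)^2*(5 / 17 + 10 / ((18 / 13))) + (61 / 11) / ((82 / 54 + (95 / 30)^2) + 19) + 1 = 77728198151 / 15201970146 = 5.11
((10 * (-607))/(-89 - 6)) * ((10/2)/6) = 3035/57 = 53.25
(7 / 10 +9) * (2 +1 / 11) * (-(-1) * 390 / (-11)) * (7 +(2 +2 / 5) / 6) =-3219333 / 605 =-5321.21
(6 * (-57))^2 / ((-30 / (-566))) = 11033604 / 5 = 2206720.80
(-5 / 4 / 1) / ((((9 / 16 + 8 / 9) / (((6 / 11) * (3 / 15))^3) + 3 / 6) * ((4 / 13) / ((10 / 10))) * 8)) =-15795 / 34787927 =-0.00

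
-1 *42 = -42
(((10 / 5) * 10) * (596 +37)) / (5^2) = 2532 / 5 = 506.40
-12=-12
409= 409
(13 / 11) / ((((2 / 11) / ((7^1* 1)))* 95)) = 91 / 190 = 0.48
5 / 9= 0.56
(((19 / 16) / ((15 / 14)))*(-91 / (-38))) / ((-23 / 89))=-56693 / 5520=-10.27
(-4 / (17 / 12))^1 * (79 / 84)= -316 / 119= -2.66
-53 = -53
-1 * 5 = -5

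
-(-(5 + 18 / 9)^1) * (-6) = -42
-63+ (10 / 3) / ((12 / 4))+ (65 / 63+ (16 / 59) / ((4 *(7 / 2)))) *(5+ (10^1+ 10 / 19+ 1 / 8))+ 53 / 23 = -560499865 / 12994632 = -43.13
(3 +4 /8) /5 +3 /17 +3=659 /170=3.88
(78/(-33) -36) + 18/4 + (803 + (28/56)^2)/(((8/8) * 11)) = 1723/44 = 39.16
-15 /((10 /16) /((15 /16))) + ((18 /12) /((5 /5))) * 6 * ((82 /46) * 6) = 3393 /46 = 73.76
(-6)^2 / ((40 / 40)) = 36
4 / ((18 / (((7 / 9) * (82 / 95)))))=1148 / 7695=0.15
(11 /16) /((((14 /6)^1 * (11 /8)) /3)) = 9 /14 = 0.64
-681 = -681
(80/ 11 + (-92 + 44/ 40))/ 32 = -9199/ 3520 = -2.61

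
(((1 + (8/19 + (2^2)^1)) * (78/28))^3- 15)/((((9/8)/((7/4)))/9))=48005.72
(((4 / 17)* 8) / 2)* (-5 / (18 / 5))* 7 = -1400 / 153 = -9.15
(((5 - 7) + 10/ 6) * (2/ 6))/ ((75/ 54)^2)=-36/ 625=-0.06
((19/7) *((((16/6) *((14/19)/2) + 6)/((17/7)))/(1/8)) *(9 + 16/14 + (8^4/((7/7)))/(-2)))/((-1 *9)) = 5046640/357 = 14136.25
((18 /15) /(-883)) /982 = -3 /2167765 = -0.00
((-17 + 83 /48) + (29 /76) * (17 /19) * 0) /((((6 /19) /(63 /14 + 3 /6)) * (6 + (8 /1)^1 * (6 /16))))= -69635 /2592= -26.87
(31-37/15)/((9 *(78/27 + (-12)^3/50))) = -1070/10689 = -0.10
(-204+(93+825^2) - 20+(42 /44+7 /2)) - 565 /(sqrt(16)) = 29935717 /44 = 680357.20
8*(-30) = -240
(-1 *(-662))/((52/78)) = 993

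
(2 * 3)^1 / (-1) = -6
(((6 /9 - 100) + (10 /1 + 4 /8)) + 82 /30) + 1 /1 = -85.10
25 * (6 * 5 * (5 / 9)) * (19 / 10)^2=9025 / 6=1504.17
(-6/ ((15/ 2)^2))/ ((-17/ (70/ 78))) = 56/ 9945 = 0.01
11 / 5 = 2.20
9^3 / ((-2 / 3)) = -2187 / 2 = -1093.50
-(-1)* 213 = 213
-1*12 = -12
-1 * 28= -28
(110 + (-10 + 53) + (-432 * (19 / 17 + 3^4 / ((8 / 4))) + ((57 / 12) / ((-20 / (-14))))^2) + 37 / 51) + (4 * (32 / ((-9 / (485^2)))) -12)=-823323175183 / 244800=-3363248.26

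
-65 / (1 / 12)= -780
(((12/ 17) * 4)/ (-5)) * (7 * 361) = -121296/ 85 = -1427.01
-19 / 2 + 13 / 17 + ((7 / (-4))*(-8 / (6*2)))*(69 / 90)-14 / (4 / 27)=-313163 / 3060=-102.34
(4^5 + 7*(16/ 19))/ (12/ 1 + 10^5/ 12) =0.12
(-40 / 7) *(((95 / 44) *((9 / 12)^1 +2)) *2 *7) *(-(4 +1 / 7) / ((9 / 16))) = 220400 / 63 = 3498.41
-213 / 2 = -106.50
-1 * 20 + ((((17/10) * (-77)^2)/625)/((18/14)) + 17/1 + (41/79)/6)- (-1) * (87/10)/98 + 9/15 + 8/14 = 4742385217/435487500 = 10.89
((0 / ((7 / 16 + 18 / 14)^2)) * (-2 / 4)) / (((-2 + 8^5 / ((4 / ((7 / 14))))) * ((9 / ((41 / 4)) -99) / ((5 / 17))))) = 0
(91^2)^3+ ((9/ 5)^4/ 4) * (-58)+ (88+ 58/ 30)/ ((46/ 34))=48978722981140939/ 86250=567869251955.26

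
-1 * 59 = -59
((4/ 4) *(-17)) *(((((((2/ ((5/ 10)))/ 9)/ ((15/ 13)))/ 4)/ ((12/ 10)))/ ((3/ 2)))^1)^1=-221/ 243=-0.91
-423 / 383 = -1.10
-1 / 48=-0.02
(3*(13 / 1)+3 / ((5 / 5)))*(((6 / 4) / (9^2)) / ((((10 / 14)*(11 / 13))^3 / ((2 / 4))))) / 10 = 5274997 / 29947500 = 0.18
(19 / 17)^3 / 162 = 6859 / 795906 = 0.01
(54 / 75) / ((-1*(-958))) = 9 / 11975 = 0.00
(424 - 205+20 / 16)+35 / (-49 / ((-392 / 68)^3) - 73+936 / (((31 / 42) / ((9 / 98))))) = 23016644647 / 104123868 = 221.05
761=761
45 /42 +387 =388.07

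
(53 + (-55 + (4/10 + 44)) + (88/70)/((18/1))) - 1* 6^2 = 2038/315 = 6.47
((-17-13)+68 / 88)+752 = 15901 / 22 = 722.77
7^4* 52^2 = 6492304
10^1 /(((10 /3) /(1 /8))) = 3 /8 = 0.38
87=87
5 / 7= 0.71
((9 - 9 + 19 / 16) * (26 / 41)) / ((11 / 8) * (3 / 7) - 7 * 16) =-1729 / 255799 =-0.01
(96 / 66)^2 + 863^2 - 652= 90038413 / 121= 744119.12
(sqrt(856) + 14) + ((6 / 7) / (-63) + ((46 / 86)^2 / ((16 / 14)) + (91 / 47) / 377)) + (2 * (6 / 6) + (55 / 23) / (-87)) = 368423286131 / 22722005992 + 2 * sqrt(214) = 45.47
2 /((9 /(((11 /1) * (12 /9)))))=3.26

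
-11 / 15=-0.73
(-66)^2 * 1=4356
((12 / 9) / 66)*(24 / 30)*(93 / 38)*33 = 124 / 95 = 1.31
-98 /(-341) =98 /341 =0.29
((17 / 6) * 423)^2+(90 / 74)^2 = 7865746821 / 5476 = 1436403.73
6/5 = 1.20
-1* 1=-1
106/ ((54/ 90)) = 530/ 3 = 176.67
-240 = -240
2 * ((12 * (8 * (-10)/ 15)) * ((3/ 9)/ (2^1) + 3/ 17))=-43.92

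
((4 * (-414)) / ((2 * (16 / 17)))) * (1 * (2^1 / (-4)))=439.88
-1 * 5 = -5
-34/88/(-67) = 17/2948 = 0.01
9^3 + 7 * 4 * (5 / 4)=764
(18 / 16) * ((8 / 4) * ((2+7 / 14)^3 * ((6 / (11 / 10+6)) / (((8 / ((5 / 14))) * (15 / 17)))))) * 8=95625 / 7952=12.03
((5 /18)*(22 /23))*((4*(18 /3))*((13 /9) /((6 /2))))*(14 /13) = 6160 /1863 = 3.31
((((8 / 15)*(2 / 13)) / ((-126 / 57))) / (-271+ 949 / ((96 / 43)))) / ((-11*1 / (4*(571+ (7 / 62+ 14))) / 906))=106576602112 / 2294897605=46.44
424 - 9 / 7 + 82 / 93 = 275761 / 651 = 423.60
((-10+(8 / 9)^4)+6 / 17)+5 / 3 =-820477 / 111537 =-7.36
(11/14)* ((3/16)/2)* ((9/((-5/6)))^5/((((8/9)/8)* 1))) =-4261625379/43750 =-97408.58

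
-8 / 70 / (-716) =1 / 6265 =0.00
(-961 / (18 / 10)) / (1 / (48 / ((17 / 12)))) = -307520 / 17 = -18089.41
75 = 75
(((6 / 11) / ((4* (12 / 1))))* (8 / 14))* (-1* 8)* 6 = -24 / 77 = -0.31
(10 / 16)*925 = 4625 / 8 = 578.12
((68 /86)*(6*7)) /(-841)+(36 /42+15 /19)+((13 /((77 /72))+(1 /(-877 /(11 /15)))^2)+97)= 1014110054428179449 /9155677408987725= 110.76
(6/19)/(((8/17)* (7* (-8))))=-51/4256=-0.01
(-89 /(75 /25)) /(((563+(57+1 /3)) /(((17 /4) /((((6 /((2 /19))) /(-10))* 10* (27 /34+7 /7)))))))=25721 /12941394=0.00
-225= -225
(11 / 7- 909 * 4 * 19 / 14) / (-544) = 4933 / 544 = 9.07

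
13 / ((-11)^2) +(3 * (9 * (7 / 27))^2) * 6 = 11871 / 121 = 98.11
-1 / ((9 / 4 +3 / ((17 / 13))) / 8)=-544 / 309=-1.76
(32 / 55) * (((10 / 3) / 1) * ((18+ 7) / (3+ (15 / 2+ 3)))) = 3200 / 891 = 3.59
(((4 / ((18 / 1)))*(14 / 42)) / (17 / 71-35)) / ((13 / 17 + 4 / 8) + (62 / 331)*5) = -399517 / 412693407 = -0.00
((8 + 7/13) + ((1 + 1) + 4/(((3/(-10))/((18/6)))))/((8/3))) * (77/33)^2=-1617/52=-31.10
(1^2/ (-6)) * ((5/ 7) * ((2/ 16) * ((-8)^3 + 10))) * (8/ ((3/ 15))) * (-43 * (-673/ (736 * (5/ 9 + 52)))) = 12669225/ 56672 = 223.55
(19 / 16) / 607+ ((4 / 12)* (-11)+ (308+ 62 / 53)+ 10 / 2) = 479484461 / 1544208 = 310.51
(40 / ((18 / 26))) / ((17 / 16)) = 8320 / 153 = 54.38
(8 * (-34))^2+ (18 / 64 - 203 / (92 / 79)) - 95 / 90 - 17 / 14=3422315257 / 46368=73807.70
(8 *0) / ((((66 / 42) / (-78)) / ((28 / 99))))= 0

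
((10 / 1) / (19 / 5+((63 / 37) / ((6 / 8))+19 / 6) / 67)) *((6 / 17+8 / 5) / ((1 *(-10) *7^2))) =-2469084 / 240437953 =-0.01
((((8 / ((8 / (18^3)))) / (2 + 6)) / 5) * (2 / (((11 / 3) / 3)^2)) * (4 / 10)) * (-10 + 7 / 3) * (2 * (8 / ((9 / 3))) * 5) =-9657792 / 605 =-15963.29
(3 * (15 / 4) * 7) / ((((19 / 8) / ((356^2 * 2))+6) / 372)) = 11880739584 / 2433335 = 4882.49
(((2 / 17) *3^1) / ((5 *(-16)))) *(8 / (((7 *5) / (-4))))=12 / 2975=0.00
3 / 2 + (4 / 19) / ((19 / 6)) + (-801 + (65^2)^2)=12887574059 / 722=17849825.57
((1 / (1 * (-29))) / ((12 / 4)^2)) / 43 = -1 / 11223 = -0.00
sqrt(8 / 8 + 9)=sqrt(10)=3.16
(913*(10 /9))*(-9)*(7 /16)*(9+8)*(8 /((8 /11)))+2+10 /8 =-5975559 /8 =-746944.88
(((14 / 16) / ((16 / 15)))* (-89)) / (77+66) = -9345 / 18304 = -0.51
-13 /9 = -1.44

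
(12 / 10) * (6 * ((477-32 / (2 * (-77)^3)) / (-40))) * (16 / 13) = -15679170504 / 148373225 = -105.67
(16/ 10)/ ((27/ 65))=104/ 27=3.85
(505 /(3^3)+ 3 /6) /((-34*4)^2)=61 /58752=0.00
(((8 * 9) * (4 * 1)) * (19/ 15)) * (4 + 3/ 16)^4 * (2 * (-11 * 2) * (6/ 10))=-37904258601/ 12800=-2961270.20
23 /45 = 0.51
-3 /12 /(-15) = 1 /60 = 0.02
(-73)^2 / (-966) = -5329 / 966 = -5.52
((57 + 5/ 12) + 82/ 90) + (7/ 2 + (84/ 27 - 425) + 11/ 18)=-7189/ 20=-359.45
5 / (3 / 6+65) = 10 / 131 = 0.08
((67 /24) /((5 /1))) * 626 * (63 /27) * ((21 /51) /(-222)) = -1027579 /679320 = -1.51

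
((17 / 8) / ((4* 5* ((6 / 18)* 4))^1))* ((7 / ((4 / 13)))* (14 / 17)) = 1911 / 1280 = 1.49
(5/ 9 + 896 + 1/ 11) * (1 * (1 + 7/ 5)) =355072/ 165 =2151.95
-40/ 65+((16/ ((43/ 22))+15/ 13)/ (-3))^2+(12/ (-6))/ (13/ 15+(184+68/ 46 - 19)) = 735951631954/ 81183501243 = 9.07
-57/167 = -0.34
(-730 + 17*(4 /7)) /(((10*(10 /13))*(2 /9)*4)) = -294957 /2800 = -105.34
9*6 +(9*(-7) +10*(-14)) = -149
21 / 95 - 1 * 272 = -25819 / 95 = -271.78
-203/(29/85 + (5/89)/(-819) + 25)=-1257734205/157006789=-8.01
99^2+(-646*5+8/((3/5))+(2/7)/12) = 92181/14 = 6584.36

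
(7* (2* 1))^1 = 14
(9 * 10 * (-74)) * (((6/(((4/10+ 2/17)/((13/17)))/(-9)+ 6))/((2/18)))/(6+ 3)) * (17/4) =-49675275/1733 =-28664.32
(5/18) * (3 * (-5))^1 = -25/6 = -4.17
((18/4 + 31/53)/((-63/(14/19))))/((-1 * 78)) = 539/706914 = 0.00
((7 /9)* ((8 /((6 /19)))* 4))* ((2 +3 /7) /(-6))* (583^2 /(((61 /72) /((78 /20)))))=-45670205152 /915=-49912792.52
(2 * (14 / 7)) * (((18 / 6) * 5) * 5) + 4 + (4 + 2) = 310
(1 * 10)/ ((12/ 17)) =85/ 6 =14.17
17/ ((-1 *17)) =-1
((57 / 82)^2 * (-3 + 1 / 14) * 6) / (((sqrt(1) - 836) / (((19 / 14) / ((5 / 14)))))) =185193 / 4792900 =0.04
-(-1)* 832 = 832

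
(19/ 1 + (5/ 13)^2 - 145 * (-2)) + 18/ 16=419489/ 1352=310.27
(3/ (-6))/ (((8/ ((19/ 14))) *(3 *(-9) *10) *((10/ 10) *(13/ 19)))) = 361/ 786240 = 0.00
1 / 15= 0.07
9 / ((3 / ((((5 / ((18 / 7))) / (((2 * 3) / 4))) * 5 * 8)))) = 1400 / 9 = 155.56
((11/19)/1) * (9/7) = 99/133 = 0.74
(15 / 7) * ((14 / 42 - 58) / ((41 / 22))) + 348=281.69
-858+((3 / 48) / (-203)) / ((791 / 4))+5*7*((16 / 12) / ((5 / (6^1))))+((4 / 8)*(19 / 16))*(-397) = -5332147619 / 5138336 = -1037.72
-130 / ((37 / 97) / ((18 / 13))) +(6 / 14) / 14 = -1710969 / 3626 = -471.86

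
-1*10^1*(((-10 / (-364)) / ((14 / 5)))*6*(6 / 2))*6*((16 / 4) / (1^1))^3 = -432000 / 637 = -678.18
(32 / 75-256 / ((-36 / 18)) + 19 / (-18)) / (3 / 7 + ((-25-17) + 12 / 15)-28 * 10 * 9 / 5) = -401219 / 1716030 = -0.23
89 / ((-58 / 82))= -3649 / 29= -125.83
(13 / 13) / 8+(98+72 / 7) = 6071 / 56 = 108.41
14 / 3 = 4.67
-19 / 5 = -3.80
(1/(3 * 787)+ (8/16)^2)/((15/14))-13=-180847/14166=-12.77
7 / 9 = 0.78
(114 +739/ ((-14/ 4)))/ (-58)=340/ 203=1.67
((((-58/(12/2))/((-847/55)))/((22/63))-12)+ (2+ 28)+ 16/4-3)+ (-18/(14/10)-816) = -1368853/1694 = -808.06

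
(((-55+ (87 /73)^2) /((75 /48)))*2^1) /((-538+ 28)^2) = -2284208 /8662955625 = -0.00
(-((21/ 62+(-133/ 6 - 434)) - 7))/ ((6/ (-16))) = -344344/ 279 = -1234.21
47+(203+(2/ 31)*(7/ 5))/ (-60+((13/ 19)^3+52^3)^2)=47.00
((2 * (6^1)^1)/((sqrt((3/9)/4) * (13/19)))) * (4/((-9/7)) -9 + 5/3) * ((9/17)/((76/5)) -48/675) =23.02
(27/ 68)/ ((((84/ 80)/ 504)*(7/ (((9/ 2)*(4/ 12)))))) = 4860/ 119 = 40.84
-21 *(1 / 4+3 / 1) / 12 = -5.69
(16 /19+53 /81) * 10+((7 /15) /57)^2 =3646433 /243675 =14.96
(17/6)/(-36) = -17/216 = -0.08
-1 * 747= -747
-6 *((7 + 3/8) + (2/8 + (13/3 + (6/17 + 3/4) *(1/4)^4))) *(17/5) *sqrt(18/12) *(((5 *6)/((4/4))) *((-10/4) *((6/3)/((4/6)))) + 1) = 4373159 *sqrt(6)/160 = 66950.05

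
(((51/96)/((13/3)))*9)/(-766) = -459/318656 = -0.00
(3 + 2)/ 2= 5/ 2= 2.50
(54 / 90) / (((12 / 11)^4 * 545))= 14641 / 18835200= 0.00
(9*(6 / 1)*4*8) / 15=576 / 5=115.20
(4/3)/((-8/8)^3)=-4/3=-1.33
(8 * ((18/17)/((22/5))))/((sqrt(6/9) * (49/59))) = 10620 * sqrt(6)/9163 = 2.84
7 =7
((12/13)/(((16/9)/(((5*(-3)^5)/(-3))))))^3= 1307544150375/140608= 9299215.91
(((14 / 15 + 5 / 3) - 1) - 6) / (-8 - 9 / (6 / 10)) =22 / 115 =0.19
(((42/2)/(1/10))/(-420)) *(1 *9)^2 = -81/2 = -40.50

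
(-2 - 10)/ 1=-12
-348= -348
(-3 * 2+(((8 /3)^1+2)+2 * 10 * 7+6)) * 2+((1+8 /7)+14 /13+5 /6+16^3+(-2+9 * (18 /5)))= 12066017 /2730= 4419.79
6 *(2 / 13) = 12 / 13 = 0.92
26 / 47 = 0.55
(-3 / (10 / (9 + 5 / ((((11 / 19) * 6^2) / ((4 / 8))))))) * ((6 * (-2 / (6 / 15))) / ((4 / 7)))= 50561 / 352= 143.64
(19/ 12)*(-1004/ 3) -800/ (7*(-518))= -529.67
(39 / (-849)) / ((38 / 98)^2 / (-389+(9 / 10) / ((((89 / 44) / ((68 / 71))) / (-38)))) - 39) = 399591541531 / 339256446599804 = 0.00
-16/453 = -0.04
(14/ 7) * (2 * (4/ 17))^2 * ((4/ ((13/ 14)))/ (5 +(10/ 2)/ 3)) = 5376/ 18785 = 0.29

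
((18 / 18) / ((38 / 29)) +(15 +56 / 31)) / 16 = 20697 / 18848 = 1.10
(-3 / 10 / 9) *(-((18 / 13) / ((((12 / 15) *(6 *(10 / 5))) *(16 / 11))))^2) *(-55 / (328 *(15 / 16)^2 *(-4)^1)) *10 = 6655 / 42571776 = 0.00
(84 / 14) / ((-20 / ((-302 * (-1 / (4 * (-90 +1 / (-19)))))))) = 8607 / 34220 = 0.25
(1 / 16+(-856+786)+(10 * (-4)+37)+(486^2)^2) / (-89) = -892616805489 / 1424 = -626837644.30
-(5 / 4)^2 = -25 / 16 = -1.56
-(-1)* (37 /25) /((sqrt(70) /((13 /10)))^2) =6253 /175000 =0.04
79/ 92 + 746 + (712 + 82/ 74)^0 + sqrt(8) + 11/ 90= 750.81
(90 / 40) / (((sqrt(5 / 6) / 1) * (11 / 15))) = 27 * sqrt(30) / 44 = 3.36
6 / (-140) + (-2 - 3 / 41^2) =-240593 / 117670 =-2.04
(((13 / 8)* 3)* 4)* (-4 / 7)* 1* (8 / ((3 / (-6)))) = 178.29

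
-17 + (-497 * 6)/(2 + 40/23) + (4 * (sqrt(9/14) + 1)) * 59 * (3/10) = -159898/215 + 531 * sqrt(14)/35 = -686.95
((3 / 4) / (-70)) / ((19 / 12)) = -9 / 1330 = -0.01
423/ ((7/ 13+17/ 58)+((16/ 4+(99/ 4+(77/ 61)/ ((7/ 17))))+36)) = 38910924/ 6314713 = 6.16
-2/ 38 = -1/ 19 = -0.05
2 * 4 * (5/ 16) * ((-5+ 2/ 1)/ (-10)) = 3/ 4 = 0.75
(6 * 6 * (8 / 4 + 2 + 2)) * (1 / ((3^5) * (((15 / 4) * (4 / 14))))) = 112 / 135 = 0.83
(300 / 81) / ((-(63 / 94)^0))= -100 / 27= -3.70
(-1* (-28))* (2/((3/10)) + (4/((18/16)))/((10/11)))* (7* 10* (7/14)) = 93296/9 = 10366.22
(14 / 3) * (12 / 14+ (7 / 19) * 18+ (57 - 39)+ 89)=534.28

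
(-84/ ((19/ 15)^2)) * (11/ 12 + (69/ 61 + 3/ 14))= -2607975/ 22021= -118.43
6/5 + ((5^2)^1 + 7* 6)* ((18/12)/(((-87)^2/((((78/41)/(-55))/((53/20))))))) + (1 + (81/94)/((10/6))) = 25669156691/9448138810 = 2.72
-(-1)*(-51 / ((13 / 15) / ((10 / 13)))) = -7650 / 169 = -45.27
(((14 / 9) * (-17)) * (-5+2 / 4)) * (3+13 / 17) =448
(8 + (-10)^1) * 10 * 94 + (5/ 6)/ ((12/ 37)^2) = -1617475/ 864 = -1872.08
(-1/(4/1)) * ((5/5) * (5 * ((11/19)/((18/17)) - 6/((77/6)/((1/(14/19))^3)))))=3510715/4516281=0.78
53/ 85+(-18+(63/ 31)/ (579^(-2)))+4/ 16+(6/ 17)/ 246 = 294407950607/ 432140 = 681279.10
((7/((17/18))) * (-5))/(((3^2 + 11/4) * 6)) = -420/799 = -0.53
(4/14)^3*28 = 32/49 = 0.65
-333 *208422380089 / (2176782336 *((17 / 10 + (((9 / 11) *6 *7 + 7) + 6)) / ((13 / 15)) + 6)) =-1102762813050899 / 2165535627264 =-509.23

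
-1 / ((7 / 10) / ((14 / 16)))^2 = -25 / 16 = -1.56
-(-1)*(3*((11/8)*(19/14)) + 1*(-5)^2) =3427/112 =30.60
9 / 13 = 0.69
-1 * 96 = -96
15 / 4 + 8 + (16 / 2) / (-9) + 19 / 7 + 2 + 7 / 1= 5689 / 252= 22.58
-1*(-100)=100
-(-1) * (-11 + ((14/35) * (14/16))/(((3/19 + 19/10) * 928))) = -7982523/725696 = -11.00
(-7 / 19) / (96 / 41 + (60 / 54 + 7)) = -369 / 10469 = -0.04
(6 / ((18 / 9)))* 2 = 6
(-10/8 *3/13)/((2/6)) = -45/52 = -0.87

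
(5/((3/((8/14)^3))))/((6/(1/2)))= 80/3087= 0.03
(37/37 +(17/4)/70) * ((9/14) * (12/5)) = 8019/4900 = 1.64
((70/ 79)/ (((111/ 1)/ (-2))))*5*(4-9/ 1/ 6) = -1750/ 8769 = -0.20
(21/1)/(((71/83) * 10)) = 1743/710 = 2.45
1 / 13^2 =1 / 169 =0.01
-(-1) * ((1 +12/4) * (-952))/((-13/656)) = 2498048/13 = 192157.54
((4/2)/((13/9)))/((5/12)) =216/65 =3.32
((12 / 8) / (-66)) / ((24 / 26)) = -13 / 528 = -0.02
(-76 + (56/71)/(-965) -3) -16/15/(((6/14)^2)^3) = -37631972519/149842305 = -251.14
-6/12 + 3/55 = -49/110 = -0.45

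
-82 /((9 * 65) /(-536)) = 43952 /585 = 75.13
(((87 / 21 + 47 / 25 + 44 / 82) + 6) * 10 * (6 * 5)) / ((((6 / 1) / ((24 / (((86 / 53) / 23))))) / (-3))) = -7909125552 / 12341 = -640882.06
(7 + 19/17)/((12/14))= 161/17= 9.47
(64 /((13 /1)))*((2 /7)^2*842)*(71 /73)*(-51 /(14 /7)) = -390256896 /46501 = -8392.44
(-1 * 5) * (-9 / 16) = 2.81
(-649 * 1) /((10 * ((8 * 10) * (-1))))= 649 /800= 0.81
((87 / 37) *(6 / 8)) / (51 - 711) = -87 / 32560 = -0.00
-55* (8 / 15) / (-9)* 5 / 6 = 220 / 81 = 2.72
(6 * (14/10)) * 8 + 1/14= 4709/70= 67.27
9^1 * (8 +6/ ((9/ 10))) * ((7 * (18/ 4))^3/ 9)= 916839/ 2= 458419.50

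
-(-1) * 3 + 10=13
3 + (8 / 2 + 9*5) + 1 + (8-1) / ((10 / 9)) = 593 / 10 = 59.30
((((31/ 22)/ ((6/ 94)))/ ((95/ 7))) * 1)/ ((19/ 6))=10199/ 19855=0.51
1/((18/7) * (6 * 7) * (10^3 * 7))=1/756000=0.00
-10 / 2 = -5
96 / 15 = 6.40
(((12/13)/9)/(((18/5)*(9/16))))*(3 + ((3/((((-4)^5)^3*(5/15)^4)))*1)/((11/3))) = 59055799105/388660985856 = 0.15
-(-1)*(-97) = -97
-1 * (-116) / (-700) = -29 / 175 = -0.17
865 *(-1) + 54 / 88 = -38033 / 44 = -864.39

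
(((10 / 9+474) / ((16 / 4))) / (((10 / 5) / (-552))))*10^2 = -9834800 / 3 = -3278266.67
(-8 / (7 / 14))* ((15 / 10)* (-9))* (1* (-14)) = -3024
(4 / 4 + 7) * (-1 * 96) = -768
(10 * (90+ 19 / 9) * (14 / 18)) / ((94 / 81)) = 29015 / 47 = 617.34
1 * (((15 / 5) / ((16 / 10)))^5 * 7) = 5315625 / 32768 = 162.22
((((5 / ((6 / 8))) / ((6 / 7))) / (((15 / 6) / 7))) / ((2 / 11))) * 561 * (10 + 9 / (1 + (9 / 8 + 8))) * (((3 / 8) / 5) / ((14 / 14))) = 4938857 / 90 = 54876.19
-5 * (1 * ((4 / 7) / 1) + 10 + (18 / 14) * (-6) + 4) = -240 / 7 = -34.29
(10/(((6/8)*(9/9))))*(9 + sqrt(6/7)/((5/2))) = 16*sqrt(42)/21 + 120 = 124.94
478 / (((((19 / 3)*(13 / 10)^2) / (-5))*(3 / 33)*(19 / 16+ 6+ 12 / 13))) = -126192000 / 416689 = -302.84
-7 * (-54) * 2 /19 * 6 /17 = 4536 /323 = 14.04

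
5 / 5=1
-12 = -12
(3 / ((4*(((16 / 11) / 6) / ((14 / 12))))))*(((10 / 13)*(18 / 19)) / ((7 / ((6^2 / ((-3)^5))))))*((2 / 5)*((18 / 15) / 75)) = -11 / 30875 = -0.00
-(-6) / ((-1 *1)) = -6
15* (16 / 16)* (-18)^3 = -87480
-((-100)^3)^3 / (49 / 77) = 11000000000000000000 / 7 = 1571428571428571428.57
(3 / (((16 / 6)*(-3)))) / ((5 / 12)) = -9 / 10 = -0.90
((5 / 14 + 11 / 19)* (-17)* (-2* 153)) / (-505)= -9.64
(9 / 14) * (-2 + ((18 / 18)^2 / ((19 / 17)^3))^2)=-629587737 / 658642334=-0.96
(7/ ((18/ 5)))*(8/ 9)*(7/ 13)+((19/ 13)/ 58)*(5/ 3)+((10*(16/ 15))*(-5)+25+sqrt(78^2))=3092747/ 61074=50.64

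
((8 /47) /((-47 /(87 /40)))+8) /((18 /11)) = 971003 /198810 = 4.88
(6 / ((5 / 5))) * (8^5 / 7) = 196608 / 7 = 28086.86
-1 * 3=-3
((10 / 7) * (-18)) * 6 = -1080 / 7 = -154.29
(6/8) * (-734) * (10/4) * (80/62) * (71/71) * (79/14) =-2174475/217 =-10020.62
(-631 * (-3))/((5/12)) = 22716/5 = 4543.20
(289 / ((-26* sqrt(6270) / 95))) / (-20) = 0.67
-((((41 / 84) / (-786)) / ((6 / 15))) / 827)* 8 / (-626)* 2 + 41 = 175176378641 / 4272594606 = 41.00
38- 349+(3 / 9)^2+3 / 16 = -44741 / 144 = -310.70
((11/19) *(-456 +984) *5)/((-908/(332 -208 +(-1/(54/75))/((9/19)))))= -23731730/116451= -203.79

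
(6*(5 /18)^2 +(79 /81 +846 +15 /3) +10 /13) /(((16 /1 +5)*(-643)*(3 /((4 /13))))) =-0.01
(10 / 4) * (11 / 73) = 55 / 146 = 0.38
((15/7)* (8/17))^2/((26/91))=7200/2023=3.56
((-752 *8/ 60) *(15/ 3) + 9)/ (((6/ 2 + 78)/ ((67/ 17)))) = -98959/ 4131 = -23.96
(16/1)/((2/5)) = 40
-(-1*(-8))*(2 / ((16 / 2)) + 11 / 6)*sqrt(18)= -50*sqrt(2)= -70.71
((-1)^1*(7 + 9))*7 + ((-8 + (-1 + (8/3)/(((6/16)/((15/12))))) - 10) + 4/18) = -1097/9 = -121.89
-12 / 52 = -3 / 13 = -0.23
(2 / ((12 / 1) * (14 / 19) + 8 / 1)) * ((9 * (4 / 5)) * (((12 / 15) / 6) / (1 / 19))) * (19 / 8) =5.14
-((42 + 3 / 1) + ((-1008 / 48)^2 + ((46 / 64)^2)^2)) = -509887777 / 1048576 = -486.27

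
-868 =-868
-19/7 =-2.71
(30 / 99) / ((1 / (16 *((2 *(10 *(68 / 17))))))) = 12800 / 33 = 387.88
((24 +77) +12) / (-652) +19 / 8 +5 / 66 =2.28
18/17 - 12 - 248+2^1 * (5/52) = -114367/442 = -258.75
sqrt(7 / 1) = sqrt(7) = 2.65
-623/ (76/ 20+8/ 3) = -9345/ 97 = -96.34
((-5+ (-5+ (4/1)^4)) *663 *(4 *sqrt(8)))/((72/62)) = 1123564 *sqrt(2) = 1588959.45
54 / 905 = 0.06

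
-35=-35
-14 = -14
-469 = -469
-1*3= -3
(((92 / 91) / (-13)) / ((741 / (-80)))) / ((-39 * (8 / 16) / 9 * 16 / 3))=-2760 / 3798613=-0.00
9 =9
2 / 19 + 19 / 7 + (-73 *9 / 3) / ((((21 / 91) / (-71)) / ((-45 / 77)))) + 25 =-39349.52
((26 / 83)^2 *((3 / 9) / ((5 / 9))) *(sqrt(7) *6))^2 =1036421568 / 1186458025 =0.87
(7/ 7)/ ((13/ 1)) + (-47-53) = -1299/ 13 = -99.92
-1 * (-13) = 13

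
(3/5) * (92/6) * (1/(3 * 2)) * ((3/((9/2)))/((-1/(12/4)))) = -46/15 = -3.07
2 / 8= 0.25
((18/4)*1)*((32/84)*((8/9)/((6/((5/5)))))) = 16/63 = 0.25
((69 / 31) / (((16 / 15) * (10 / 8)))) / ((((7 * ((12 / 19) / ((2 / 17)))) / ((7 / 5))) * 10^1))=1311 / 210800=0.01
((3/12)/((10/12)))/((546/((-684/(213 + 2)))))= -171/97825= -0.00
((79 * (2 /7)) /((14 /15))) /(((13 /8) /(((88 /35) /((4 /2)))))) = 83424 /4459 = 18.71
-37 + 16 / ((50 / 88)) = -221 / 25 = -8.84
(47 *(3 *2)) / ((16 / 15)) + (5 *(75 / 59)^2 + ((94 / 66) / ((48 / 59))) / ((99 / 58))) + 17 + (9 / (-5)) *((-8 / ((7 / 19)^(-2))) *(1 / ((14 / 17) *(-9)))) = 35744044542223 / 123163384410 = 290.22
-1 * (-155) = 155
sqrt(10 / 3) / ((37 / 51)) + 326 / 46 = 17 *sqrt(30) / 37 + 163 / 23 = 9.60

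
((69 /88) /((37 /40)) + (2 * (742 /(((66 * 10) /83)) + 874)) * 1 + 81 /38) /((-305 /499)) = -224302811867 /70756950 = -3170.05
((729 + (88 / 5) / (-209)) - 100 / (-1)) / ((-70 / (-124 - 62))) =7323471 / 3325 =2202.55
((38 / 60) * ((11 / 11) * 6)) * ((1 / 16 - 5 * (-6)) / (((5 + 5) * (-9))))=-9139 / 7200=-1.27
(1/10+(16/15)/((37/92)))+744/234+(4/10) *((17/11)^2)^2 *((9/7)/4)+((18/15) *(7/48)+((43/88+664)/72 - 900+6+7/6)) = -24895400517665/28394638272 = -876.76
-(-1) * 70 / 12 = 35 / 6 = 5.83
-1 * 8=-8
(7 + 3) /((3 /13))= 43.33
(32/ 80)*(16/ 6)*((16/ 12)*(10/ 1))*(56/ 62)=3584/ 279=12.85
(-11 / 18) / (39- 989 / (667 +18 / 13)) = -95579 / 5868252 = -0.02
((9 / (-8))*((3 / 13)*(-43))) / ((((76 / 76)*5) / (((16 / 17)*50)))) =23220 / 221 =105.07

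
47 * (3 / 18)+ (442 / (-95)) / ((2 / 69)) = -87029 / 570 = -152.68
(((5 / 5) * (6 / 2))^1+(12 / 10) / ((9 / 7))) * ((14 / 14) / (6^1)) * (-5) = -59 / 18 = -3.28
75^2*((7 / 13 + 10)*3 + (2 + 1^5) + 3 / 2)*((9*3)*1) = 142610625 / 26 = 5485024.04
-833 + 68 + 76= -689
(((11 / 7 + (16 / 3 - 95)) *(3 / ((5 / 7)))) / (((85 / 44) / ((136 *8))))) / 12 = -52096 / 3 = -17365.33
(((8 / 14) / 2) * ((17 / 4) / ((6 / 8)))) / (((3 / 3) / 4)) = 136 / 21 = 6.48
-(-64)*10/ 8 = 80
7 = 7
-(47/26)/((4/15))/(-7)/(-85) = -141/12376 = -0.01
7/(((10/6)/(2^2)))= 16.80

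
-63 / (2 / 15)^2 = -14175 / 4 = -3543.75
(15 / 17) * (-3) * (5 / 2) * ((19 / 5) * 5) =-4275 / 34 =-125.74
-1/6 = -0.17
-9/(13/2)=-18/13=-1.38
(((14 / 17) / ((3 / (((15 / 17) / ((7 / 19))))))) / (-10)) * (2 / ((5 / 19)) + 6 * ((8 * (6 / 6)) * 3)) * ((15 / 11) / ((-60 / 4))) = 14402 / 15895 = 0.91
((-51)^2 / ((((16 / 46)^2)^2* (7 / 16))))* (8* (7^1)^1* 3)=2183599323 / 32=68237478.84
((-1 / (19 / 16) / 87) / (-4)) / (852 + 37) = 4 / 1469517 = 0.00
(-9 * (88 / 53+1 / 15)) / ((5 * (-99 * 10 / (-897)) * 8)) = -410527 / 1166000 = -0.35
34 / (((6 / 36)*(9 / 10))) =680 / 3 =226.67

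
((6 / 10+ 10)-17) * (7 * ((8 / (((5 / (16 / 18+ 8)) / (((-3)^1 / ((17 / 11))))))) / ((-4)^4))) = 1232 / 255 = 4.83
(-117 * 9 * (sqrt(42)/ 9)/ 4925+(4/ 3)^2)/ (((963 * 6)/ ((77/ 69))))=616/ 1794069 - 1001 * sqrt(42)/ 218167650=0.00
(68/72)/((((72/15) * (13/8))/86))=3655/351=10.41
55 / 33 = 5 / 3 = 1.67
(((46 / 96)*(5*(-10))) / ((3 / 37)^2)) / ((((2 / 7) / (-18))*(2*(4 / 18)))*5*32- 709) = 16530675 / 3221144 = 5.13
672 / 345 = 224 / 115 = 1.95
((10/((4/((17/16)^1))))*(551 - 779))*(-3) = 1816.88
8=8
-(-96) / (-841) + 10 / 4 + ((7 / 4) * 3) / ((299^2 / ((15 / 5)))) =717585409 / 300744964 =2.39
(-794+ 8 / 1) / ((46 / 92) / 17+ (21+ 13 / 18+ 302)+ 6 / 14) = -841806 / 347197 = -2.42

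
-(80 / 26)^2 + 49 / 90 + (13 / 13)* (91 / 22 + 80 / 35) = -1464509 / 585585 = -2.50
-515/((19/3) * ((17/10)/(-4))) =61800/323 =191.33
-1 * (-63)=63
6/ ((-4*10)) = -3/ 20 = -0.15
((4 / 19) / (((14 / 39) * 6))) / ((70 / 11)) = 143 / 9310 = 0.02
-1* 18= -18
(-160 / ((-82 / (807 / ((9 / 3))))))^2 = 463110400 / 1681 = 275496.97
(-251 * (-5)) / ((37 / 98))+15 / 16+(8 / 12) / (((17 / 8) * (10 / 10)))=100397617 / 30192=3325.31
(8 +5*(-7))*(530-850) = 8640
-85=-85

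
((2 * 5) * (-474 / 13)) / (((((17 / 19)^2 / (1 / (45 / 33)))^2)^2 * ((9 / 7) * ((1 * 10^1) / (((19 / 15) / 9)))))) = -5225264464999666934 / 1859322748172540625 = -2.81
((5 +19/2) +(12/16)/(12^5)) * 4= 4810753/82944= 58.00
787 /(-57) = -787 /57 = -13.81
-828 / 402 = -138 / 67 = -2.06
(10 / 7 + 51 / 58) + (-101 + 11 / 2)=-18918 / 203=-93.19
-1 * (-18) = 18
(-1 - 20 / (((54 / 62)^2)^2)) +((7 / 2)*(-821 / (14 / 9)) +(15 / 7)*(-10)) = -28338639551 / 14880348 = -1904.43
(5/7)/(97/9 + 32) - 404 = -217747/539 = -403.98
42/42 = 1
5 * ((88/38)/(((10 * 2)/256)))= 2816/19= 148.21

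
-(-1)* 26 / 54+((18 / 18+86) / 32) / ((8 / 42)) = 50993 / 3456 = 14.75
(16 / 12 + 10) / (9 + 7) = 17 / 24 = 0.71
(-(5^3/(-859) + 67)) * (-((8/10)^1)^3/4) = 918848/107375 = 8.56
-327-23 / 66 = -21605 / 66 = -327.35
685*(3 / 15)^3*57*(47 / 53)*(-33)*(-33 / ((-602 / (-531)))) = 212234352957 / 797650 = 266074.54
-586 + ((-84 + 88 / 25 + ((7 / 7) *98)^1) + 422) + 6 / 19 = -69428 / 475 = -146.16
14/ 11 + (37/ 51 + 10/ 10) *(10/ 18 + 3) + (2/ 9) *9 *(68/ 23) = 1546910/ 116127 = 13.32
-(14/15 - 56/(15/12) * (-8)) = -1078/3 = -359.33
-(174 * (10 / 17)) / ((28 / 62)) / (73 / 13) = -350610 / 8687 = -40.36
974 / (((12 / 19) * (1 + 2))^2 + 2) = 175807 / 1009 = 174.24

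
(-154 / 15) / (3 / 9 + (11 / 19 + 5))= -2926 / 1685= -1.74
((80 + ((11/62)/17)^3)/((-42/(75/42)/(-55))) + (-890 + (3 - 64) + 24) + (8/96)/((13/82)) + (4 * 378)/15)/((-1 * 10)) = 28578610368987011/447520068340800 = 63.86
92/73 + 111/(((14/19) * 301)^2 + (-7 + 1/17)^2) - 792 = -296529051714305/375003161384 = -790.74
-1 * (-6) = 6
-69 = -69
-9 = -9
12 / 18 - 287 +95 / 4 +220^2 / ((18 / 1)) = 87347 / 36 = 2426.31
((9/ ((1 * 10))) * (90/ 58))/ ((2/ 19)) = 1539/ 116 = 13.27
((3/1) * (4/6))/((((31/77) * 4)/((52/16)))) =1001/248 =4.04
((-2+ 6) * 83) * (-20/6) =-3320/3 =-1106.67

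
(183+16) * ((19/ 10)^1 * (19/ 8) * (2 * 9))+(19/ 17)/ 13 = 142888531/ 8840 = 16163.86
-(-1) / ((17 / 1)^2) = 1 / 289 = 0.00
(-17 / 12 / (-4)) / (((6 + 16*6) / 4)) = 0.01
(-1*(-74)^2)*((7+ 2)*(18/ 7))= -887112/ 7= -126730.29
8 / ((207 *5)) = 8 / 1035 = 0.01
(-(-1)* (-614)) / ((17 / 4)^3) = -8.00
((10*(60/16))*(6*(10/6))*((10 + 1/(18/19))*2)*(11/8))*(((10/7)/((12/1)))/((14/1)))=1368125/14112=96.95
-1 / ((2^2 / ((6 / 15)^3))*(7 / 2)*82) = -2 / 35875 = -0.00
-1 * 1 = -1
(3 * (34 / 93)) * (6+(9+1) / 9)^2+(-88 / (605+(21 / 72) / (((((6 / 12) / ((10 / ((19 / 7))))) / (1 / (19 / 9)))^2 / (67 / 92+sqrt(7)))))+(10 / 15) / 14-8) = 449469906088896 * sqrt(7) / 530540223472087441+71239796632689887294639 / 1504081533543367895235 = 47.37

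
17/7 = 2.43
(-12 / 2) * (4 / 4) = -6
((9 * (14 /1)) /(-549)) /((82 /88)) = -616 /2501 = -0.25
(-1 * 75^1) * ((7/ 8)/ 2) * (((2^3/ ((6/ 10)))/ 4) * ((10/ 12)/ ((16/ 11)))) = -48125/ 768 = -62.66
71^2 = 5041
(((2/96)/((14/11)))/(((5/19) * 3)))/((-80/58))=-6061/403200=-0.02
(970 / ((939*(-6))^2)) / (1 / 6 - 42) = -485 / 663935913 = -0.00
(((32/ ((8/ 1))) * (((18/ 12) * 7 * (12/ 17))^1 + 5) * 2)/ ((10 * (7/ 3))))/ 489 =0.01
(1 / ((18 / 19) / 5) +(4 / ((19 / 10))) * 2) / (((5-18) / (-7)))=22715 / 4446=5.11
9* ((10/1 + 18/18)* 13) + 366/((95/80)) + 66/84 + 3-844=200829/266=755.00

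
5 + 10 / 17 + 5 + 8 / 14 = 1328 / 119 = 11.16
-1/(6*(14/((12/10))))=-1/70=-0.01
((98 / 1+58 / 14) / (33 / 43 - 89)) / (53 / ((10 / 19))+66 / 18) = -461175 / 41576549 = -0.01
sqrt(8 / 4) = sqrt(2) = 1.41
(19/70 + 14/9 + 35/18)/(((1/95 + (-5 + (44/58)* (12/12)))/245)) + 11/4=-1256783/5828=-215.65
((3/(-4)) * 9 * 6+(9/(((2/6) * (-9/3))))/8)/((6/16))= -111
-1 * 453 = -453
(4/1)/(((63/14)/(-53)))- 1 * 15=-559/9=-62.11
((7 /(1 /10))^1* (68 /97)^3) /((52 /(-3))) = -16507680 /11864749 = -1.39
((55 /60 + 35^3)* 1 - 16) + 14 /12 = 514333 /12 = 42861.08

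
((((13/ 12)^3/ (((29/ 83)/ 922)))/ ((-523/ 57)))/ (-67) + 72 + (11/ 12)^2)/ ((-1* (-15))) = 22914825251/ 4389936480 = 5.22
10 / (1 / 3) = 30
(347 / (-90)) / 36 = -0.11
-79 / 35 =-2.26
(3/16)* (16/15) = 1/5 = 0.20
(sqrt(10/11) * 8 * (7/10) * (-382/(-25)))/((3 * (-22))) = -5348 * sqrt(110)/45375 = -1.24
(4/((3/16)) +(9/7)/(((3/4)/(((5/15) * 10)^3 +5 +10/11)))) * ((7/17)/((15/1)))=65804/25245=2.61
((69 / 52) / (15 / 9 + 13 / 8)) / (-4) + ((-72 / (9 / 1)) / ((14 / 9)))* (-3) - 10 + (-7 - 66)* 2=-2022585 / 14378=-140.67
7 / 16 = 0.44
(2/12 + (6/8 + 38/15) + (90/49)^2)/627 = 0.01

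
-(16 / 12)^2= -16 / 9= -1.78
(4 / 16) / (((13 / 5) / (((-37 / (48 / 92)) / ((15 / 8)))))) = -851 / 234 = -3.64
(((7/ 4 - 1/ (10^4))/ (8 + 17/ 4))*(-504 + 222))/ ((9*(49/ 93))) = -25496043/ 3001250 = -8.50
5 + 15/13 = 80/13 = 6.15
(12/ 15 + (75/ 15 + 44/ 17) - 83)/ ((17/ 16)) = -101472/ 1445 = -70.22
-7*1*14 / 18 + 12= 59 / 9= 6.56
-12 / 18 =-2 / 3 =-0.67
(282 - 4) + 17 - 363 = -68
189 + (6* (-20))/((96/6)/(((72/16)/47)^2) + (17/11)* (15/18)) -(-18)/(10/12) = 3276463851/15562835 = 210.53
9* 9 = 81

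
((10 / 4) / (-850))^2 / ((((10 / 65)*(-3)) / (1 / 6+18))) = -1417 / 4161600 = -0.00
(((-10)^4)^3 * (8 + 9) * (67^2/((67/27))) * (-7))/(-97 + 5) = 53817750000000000/23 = 2339902173913043.48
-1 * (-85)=85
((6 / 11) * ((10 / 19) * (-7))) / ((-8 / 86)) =4515 / 209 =21.60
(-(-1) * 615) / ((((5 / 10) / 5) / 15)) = 92250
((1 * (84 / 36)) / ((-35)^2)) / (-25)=-1 / 13125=-0.00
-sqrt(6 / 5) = -sqrt(30) / 5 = -1.10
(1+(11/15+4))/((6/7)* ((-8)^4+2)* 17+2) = 301/3135075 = 0.00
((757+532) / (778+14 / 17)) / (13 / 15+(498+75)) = 65739 / 22793984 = 0.00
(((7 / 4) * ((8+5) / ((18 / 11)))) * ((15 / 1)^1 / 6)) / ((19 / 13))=65065 / 2736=23.78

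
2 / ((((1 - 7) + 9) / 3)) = 2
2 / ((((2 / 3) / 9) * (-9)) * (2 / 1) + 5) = 6 / 11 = 0.55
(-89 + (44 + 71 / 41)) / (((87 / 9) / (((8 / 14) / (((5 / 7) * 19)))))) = -21288 / 112955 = -0.19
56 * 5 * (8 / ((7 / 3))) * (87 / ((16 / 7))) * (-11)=-401940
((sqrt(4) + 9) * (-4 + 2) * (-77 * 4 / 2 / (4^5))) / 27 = 0.12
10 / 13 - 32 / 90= 242 / 585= 0.41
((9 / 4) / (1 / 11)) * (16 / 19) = 396 / 19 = 20.84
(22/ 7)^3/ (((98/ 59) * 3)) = 314116/ 50421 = 6.23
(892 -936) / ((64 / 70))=-385 / 8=-48.12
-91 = -91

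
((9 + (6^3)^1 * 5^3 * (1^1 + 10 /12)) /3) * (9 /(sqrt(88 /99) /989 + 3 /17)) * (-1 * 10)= -666823163950530 /79225489 + 2547128140020 * sqrt(2) /79225489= -8371308.14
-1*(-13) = 13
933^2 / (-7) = -870489 / 7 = -124355.57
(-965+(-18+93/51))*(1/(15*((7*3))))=-1112/357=-3.11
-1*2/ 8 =-1/ 4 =-0.25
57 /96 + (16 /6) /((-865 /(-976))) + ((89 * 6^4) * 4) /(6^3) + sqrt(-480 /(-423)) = 4 * sqrt(1410) /141 + 177672601 /83040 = 2140.67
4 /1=4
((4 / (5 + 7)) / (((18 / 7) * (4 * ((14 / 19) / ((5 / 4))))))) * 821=77995 / 1728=45.14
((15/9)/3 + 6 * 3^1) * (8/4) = 334/9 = 37.11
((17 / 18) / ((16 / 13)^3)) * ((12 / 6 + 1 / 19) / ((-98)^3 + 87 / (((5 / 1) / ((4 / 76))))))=-2427685 / 2197417648128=-0.00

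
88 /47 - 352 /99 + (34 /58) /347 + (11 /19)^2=-2068862536 /1536650289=-1.35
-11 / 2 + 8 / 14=-69 / 14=-4.93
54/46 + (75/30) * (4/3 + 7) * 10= 14456/69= 209.51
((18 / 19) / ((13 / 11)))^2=39204 / 61009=0.64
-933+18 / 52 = -24249 / 26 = -932.65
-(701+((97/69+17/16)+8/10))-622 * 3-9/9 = -14193401/5520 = -2571.27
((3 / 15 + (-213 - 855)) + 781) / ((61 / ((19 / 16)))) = -13623 / 2440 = -5.58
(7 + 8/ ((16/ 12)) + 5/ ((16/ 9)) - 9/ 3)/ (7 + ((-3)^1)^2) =205/ 256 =0.80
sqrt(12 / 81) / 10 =0.04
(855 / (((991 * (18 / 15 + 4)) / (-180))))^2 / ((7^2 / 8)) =1184260500000 / 8132612761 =145.62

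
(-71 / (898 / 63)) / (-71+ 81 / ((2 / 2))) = -0.50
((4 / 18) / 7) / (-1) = -0.03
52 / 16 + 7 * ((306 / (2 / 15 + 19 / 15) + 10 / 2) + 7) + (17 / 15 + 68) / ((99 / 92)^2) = 986148707 / 588060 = 1676.95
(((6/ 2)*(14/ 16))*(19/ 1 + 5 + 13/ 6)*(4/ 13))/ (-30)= -1099/ 1560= -0.70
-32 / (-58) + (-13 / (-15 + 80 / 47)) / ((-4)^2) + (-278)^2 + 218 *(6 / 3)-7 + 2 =22537527719 / 290000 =77715.61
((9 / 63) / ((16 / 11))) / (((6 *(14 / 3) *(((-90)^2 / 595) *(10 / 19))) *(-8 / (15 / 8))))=-3553 / 30965760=-0.00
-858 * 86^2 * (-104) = 659959872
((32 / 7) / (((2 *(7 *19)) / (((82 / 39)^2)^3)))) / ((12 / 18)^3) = 608013342848 / 121331497833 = 5.01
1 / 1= 1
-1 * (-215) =215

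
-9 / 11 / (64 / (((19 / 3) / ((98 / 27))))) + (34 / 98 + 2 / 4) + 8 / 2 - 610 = -41752259 / 68992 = -605.18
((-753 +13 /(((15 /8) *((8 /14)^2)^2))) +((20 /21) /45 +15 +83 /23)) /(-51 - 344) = 465541483 /274730400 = 1.69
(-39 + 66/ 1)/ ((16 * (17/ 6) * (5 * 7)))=0.02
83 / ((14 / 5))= 415 / 14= 29.64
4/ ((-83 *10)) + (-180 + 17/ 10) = -147993/ 830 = -178.30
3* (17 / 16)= 51 / 16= 3.19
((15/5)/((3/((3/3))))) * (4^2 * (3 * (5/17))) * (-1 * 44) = -10560/17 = -621.18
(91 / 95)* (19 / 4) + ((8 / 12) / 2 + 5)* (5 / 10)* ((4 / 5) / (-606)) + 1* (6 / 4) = 21985 / 3636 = 6.05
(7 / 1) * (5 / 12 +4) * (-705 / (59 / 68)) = -1482145 / 59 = -25121.10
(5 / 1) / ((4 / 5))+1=29 / 4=7.25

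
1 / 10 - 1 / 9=-1 / 90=-0.01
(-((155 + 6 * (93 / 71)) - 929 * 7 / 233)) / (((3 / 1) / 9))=-6697398 / 16543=-404.85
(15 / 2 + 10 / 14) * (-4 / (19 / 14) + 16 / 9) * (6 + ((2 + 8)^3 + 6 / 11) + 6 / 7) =-892055000 / 92169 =-9678.47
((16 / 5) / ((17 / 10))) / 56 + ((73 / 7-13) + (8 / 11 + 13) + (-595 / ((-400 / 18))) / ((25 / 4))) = 5063689 / 327250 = 15.47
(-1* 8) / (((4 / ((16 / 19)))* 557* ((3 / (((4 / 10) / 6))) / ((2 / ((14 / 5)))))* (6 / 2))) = -0.00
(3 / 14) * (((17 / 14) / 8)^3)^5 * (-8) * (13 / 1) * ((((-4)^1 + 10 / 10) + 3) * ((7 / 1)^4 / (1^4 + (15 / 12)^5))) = 0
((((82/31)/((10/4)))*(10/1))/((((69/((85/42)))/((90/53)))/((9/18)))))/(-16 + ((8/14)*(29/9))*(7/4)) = -125460/6084029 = -0.02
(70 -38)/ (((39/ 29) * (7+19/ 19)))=2.97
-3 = -3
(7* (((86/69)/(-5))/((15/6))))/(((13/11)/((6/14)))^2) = -62436/680225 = -0.09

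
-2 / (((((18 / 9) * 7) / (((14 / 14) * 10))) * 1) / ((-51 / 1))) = 510 / 7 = 72.86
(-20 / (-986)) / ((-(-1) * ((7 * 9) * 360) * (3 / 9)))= 1 / 372708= 0.00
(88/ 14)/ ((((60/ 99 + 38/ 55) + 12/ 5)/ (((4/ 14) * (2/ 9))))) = 968/ 8967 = 0.11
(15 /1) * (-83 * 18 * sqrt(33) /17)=-22410 * sqrt(33) /17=-7572.69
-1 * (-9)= 9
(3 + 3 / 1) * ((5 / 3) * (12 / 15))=8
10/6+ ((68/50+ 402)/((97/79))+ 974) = 9487883/7275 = 1304.18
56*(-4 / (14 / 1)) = -16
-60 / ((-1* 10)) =6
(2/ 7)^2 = 4/ 49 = 0.08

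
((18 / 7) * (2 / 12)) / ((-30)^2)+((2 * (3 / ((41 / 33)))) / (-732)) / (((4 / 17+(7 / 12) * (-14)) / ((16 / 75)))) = 2777293 / 4248948900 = 0.00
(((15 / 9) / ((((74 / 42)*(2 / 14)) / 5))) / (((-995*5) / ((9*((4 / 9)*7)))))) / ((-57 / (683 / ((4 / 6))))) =468538 / 139897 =3.35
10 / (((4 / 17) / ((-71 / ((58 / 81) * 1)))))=-488835 / 116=-4214.09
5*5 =25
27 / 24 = 9 / 8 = 1.12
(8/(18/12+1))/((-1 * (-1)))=3.20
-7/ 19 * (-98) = 686/ 19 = 36.11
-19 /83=-0.23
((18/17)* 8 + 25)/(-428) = -569/7276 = -0.08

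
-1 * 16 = -16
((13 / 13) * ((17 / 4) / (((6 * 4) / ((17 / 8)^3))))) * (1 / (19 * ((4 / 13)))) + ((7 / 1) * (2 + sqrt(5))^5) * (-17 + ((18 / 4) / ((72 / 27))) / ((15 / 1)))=-161241.65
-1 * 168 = -168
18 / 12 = 3 / 2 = 1.50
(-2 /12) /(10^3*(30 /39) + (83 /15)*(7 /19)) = -1235 /5715106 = -0.00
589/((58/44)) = 446.83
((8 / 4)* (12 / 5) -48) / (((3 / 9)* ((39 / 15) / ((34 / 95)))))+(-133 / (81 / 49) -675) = -77356712 / 100035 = -773.30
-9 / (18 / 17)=-17 / 2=-8.50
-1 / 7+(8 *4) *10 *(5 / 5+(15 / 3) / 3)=17917 / 21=853.19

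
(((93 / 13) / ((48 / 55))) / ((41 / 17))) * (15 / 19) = 434775 / 162032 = 2.68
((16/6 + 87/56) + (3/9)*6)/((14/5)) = 5225/2352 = 2.22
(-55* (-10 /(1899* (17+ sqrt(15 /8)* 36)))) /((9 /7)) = 0.00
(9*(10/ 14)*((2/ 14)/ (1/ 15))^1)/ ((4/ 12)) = 2025/ 49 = 41.33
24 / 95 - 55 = -54.75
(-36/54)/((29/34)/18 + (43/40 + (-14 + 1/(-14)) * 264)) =28560/159096397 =0.00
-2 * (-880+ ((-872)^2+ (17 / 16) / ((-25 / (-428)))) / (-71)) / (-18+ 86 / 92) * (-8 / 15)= 213253976 / 294375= 724.43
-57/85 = -0.67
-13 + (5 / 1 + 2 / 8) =-31 / 4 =-7.75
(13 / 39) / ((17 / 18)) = 6 / 17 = 0.35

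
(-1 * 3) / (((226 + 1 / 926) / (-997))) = 13.23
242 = 242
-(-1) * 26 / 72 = 13 / 36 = 0.36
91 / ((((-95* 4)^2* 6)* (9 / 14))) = 637 / 3898800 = 0.00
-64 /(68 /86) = -80.94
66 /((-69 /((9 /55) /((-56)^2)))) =-9 /180320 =-0.00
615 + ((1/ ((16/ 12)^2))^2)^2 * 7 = 40350567/ 65536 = 615.70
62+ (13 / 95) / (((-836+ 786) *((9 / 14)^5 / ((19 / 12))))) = 1372015286 / 22143375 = 61.96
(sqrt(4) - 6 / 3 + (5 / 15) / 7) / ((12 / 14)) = 1 / 18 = 0.06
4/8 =1/2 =0.50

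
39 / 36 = 13 / 12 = 1.08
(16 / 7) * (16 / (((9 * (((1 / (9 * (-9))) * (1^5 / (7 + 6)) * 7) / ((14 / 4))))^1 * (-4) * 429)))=96 / 77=1.25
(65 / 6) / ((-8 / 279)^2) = 1686555 / 128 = 13176.21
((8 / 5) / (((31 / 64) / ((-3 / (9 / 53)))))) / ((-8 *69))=3392 / 32085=0.11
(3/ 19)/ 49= 3/ 931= 0.00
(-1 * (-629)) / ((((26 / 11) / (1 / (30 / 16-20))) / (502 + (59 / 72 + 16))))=-51691849 / 6786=-7617.43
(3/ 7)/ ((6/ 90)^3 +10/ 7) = 10125/ 33757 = 0.30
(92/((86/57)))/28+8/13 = 21859/7826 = 2.79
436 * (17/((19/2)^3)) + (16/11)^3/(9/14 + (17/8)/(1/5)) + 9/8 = 462834962111/46084852792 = 10.04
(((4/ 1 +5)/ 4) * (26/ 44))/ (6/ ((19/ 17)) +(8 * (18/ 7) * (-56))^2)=741/ 739642288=0.00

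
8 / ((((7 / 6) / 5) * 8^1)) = 4.29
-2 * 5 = -10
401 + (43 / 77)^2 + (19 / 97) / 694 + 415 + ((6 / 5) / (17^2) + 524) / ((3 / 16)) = 6247832238342847 / 1730221709370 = 3611.00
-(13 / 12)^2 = -169 / 144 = -1.17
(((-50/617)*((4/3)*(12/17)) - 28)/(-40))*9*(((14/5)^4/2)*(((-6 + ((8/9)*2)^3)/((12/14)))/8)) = -57332021593/5310056250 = -10.80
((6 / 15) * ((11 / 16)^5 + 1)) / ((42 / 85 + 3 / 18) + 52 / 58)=1789038333 / 6037962752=0.30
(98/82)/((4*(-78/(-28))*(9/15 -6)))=-1715/86346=-0.02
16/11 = 1.45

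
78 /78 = 1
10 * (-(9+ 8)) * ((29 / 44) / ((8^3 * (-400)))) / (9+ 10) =493 / 17121280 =0.00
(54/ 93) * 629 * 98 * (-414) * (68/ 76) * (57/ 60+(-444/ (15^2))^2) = -23642131318218/ 368125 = -64223107.15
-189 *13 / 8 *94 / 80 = -115479 / 320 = -360.87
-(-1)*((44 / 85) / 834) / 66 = 0.00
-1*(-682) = 682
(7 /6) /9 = 7 /54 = 0.13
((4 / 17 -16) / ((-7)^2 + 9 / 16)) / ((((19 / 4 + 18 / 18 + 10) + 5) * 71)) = -17152 / 79443533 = -0.00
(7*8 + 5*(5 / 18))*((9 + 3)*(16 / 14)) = 16528 / 21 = 787.05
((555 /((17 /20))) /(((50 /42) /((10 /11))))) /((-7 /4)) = -284.92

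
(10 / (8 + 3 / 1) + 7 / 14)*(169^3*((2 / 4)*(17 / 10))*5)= 2543728343 / 88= 28906003.90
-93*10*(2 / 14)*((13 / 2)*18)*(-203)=3155490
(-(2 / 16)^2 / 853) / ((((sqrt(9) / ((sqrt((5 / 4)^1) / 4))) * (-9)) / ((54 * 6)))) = 3 * sqrt(5) / 109184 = 0.00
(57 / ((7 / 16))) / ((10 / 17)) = 7752 / 35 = 221.49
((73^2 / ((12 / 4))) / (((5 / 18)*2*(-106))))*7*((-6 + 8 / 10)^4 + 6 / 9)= -25593177967 / 165625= -154524.85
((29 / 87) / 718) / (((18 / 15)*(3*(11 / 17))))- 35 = -14927135 / 426492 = -35.00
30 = 30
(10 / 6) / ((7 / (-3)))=-5 / 7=-0.71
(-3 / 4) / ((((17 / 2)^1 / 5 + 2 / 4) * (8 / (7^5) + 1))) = -16807 / 49324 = -0.34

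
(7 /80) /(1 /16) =7 /5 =1.40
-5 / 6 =-0.83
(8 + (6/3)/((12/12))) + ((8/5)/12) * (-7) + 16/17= 2552/255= 10.01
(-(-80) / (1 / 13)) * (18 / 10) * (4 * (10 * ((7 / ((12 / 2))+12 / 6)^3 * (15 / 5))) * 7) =49933520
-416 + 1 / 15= -6239 / 15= -415.93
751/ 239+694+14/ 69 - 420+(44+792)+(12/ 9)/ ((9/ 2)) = 165285551/ 148419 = 1113.64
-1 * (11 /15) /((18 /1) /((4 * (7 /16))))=-77 /1080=-0.07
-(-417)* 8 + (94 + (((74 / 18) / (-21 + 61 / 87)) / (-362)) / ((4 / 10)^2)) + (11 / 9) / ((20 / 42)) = 131664878693 / 38357520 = 3432.57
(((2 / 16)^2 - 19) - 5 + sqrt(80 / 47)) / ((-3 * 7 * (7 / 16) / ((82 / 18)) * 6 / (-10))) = -18.74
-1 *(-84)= 84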